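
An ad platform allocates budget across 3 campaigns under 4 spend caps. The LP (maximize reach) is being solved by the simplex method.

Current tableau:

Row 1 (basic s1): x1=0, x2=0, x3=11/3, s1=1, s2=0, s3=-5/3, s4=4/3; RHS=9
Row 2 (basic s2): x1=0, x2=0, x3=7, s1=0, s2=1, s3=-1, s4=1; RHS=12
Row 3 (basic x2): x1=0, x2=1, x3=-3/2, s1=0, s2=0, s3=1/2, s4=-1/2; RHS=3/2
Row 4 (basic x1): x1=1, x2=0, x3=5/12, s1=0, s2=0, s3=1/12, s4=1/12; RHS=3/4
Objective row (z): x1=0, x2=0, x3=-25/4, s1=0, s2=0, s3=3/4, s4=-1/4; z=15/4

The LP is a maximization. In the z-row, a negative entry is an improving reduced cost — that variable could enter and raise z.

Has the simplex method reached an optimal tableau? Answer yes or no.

no

Column x3 has objective-row coefficient -25/4, which is negative; an improving pivot exists, so not yet optimal.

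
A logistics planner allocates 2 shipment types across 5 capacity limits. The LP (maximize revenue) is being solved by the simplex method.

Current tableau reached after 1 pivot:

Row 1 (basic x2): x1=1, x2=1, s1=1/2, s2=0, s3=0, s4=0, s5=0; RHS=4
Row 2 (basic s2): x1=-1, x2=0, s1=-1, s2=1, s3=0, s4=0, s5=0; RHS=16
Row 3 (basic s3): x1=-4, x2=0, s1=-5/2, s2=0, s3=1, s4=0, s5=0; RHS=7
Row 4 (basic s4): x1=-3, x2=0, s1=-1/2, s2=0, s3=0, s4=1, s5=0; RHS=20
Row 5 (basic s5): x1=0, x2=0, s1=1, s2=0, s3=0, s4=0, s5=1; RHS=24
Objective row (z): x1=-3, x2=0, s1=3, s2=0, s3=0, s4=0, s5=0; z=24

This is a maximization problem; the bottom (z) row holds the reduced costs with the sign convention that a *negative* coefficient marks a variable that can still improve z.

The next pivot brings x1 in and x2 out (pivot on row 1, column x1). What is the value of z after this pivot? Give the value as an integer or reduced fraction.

36

Minimum ratio for x1: 4/1 = 4.
z changes by −(z-row coeff of x1)·ratio = −(-3)·4 = 12.
New z = 24 + 12 = 36.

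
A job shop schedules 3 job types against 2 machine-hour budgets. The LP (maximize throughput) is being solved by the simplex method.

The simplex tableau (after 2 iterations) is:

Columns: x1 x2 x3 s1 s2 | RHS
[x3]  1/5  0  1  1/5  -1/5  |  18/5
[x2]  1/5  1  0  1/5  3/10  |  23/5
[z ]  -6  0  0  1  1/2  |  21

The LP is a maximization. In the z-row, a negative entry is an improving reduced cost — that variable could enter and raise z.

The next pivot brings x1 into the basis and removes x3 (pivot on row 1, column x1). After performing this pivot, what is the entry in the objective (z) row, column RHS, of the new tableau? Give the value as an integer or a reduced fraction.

Pivot element is row 1, column x1: 1/5.
Normalize row 1: new (row 1, RHS) = (18/5)/(1/5) = 18.
z-row ← z-row − (-6)·(new row 1): 21 − (-6)·18 = 129.

129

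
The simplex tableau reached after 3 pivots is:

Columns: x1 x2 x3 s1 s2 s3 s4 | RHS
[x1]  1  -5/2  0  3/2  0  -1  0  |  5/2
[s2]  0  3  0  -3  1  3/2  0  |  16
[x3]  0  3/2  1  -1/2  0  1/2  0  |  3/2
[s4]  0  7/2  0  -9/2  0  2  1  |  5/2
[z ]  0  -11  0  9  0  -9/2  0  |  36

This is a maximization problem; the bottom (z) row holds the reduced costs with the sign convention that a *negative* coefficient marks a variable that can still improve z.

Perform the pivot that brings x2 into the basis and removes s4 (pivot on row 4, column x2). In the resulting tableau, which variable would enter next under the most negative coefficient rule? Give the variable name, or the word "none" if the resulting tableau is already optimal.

s1

Pivot element 7/2. New z-row = old z-row − (-11)·(row 4/(7/2)).
Updated z-row coefficients: x1: 0, x2: 0, x3: 0, s1: -36/7, s2: 0, s3: 25/14, s4: 22/7.
The most negative is -36/7 in column s1, so s1 would enter next.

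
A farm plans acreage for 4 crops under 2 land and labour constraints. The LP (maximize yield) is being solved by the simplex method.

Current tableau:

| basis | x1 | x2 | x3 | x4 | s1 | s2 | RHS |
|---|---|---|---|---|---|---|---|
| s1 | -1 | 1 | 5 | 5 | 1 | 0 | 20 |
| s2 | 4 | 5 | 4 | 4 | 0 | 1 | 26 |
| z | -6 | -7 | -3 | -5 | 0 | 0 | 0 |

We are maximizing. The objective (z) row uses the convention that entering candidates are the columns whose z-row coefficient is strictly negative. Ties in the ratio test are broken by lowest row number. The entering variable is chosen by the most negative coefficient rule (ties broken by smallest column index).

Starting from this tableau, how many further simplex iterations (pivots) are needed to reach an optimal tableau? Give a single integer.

pivot: x2 in, s2 out → z = 182/5
pivot: x1 in, x2 out → z = 39
No improving column remains; optimal.

2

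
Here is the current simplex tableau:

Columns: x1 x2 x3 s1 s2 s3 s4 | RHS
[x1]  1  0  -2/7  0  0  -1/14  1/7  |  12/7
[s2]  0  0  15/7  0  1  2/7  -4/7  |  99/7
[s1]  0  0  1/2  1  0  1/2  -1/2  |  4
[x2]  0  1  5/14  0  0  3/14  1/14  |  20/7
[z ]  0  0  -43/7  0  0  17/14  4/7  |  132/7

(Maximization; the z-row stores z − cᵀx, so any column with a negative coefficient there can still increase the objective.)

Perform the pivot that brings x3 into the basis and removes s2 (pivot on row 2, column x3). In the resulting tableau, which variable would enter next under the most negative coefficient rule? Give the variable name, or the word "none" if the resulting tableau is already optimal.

Pivot element 15/7. New z-row = old z-row − (-43/7)·(row 2/(15/7)).
Updated z-row coefficients: x1: 0, x2: 0, x3: 0, s1: 0, s2: 43/15, s3: 61/30, s4: -16/15.
The most negative is -16/15 in column s4, so s4 would enter next.

s4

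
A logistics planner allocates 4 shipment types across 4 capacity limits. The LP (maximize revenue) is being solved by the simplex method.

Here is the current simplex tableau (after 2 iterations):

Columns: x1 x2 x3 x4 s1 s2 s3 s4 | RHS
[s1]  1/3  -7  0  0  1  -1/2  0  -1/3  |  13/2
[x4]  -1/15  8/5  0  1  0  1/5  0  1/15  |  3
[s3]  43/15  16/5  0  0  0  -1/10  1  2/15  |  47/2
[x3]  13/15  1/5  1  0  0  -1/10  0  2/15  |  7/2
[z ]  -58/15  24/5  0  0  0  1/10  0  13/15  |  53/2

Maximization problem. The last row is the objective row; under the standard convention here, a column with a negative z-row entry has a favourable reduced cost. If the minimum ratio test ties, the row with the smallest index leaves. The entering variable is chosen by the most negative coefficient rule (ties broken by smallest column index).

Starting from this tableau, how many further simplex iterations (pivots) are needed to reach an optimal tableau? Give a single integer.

pivot: x1 in, x3 out → z = 1095/26
pivot: s2 in, x4 out → z = 48
No improving column remains; optimal.

2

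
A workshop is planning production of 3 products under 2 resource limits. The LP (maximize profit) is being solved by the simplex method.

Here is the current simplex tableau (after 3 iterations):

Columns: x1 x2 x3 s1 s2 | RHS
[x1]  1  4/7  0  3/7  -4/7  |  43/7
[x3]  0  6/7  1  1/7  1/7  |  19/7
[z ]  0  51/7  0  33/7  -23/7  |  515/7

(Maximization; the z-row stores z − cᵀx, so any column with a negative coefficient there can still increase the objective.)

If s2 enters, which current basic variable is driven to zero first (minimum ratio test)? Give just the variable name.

Ratios: row 1 (x1): entry -4/7 ≤ 0, skip; row 2 (x3): (19/7)/(1/7) = 19.
Minimum ratio 19 is in the x3 row, so x3 leaves.

x3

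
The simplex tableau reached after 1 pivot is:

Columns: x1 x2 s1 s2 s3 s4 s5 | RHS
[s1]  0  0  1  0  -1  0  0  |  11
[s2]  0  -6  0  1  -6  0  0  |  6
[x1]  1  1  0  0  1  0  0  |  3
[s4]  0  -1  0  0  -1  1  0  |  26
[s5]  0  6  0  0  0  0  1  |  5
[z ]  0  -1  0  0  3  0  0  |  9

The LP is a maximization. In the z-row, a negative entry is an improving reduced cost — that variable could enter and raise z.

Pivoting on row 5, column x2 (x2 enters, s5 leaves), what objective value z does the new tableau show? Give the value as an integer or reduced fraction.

Minimum ratio for x2: 5/6 = 5/6.
z changes by −(z-row coeff of x2)·ratio = −(-1)·(5/6) = 5/6.
New z = 9 + (5/6) = 59/6.

59/6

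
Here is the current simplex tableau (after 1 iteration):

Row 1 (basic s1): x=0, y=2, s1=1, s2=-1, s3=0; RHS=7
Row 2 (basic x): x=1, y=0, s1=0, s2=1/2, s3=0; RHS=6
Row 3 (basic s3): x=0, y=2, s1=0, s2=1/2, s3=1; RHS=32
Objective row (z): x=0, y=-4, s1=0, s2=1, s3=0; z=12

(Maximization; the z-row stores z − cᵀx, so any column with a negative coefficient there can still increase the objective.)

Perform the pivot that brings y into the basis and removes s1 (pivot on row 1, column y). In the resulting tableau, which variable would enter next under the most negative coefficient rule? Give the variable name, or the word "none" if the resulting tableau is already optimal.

Pivot element 2. New z-row = old z-row − (-4)·(row 1/2).
Updated z-row coefficients: x: 0, y: 0, s1: 2, s2: -1, s3: 0.
The most negative is -1 in column s2, so s2 would enter next.

s2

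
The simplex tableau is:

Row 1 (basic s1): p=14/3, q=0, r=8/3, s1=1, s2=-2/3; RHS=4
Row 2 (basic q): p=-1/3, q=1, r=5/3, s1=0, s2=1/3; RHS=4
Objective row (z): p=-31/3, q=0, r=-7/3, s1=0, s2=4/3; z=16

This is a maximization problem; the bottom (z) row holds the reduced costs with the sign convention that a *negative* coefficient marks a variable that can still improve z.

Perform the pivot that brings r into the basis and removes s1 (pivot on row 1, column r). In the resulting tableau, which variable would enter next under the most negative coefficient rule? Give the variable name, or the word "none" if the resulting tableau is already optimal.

p

Pivot element 8/3. New z-row = old z-row − (-7/3)·(row 1/(8/3)).
Updated z-row coefficients: p: -25/4, q: 0, r: 0, s1: 7/8, s2: 3/4.
The most negative is -25/4 in column p, so p would enter next.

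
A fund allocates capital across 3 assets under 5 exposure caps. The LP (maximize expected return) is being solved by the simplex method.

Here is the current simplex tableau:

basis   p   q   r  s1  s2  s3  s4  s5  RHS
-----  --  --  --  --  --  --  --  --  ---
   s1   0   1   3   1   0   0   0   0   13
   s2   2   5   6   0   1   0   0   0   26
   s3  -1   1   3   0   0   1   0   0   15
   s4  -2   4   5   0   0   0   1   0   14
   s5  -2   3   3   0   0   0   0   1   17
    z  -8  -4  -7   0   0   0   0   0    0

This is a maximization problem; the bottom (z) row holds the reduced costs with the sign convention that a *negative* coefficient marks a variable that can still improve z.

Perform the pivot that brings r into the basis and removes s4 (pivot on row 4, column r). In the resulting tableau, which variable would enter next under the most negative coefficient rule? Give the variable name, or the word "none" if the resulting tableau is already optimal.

Pivot element 5. New z-row = old z-row − (-7)·(row 4/5).
Updated z-row coefficients: p: -54/5, q: 8/5, r: 0, s1: 0, s2: 0, s3: 0, s4: 7/5, s5: 0.
The most negative is -54/5 in column p, so p would enter next.

p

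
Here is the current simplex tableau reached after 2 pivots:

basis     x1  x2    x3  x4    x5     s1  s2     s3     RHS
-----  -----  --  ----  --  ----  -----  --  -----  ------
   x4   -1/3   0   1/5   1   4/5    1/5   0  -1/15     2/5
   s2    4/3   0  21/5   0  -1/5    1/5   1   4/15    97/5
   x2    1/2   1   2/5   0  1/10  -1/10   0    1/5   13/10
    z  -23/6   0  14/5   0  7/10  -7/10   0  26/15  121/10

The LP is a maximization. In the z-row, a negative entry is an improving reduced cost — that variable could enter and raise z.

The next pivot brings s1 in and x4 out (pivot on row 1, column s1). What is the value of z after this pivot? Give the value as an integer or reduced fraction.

27/2

Minimum ratio for s1: (2/5)/(1/5) = 2.
z changes by −(z-row coeff of s1)·ratio = −(-7/10)·2 = 7/5.
New z = 121/10 + (7/5) = 27/2.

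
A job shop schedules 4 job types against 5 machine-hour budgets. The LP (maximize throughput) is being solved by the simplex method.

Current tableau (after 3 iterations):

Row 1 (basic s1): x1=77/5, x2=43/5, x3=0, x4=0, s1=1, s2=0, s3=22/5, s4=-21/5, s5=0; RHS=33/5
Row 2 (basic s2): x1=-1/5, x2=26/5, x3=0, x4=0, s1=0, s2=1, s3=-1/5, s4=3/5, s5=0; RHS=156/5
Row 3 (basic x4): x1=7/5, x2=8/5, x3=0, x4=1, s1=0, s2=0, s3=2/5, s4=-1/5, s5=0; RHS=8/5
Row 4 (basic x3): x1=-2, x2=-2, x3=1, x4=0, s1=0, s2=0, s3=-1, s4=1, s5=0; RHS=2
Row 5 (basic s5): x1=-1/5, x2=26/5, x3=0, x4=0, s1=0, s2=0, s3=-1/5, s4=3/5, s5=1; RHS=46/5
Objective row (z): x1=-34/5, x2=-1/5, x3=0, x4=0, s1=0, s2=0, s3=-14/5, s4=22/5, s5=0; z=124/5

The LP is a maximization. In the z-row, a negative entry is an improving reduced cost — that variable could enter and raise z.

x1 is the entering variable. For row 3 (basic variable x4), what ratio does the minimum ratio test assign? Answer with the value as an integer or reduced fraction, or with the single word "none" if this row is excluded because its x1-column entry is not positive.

8/7

Ratio = RHS / (x1 entry) = (8/5) / (7/5) = 8/7.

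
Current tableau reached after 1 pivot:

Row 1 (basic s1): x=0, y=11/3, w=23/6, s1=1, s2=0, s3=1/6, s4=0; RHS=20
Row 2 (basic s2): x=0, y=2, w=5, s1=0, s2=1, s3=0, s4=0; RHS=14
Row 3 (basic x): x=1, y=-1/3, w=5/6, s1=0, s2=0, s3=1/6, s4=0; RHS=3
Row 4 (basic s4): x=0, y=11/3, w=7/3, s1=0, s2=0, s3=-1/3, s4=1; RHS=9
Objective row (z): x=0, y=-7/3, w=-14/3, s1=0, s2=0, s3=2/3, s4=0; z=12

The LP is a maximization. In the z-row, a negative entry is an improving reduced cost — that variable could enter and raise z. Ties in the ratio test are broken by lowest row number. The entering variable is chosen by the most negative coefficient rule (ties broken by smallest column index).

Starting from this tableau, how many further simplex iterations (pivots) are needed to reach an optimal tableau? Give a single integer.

2

pivot: w in, s2 out → z = 376/15
pivot: y in, s4 out → z = 1045/41
No improving column remains; optimal.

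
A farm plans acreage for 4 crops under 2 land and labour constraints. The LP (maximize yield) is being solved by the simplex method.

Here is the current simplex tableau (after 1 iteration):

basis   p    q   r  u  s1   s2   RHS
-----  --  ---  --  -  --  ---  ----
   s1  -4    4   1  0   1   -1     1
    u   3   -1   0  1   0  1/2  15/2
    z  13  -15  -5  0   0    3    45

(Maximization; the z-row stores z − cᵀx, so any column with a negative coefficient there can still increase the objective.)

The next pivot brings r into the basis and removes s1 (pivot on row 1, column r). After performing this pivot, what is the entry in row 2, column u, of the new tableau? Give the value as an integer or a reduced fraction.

1

Pivot element is row 1, column r: 1.
Normalize row 1: new (row 1, u) = 0/1 = 0.
row 2 ← row 2 − 0·(new row 1): 1 − 0·0 = 1.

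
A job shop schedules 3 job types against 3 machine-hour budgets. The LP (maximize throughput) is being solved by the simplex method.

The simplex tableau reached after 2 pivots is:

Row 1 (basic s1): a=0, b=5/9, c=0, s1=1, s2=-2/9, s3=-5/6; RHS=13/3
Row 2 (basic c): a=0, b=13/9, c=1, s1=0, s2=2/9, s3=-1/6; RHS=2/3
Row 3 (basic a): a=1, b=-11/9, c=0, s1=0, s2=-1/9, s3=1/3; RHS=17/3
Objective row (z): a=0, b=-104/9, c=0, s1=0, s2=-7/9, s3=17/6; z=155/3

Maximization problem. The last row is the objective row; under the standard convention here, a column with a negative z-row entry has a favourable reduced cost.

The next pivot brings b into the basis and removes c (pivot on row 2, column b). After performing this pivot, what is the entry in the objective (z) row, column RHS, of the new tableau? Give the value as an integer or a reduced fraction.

Pivot element is row 2, column b: 13/9.
Normalize row 2: new (row 2, RHS) = (2/3)/(13/9) = 6/13.
z-row ← z-row − (-104/9)·(new row 2): 155/3 − (-104/9)·(6/13) = 57.

57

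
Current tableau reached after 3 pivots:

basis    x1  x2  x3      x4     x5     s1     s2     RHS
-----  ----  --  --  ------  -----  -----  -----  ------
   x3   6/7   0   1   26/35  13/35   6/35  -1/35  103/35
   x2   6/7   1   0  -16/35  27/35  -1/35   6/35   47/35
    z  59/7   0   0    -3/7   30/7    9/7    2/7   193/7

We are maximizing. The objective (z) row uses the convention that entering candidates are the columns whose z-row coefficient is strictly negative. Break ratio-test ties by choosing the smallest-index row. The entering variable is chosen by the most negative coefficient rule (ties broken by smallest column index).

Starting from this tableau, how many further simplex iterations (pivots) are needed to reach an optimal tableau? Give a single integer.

pivot: x4 in, x3 out → z = 761/26
No improving column remains; optimal.

1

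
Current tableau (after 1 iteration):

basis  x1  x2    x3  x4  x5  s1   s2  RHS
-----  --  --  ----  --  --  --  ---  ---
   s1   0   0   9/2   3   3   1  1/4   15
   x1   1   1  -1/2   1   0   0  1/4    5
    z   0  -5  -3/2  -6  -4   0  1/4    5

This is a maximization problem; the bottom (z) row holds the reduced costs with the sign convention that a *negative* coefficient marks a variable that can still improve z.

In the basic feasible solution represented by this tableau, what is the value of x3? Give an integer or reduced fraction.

0

x3 is nonbasic (not in the basis column), so its value in the current BFS is 0.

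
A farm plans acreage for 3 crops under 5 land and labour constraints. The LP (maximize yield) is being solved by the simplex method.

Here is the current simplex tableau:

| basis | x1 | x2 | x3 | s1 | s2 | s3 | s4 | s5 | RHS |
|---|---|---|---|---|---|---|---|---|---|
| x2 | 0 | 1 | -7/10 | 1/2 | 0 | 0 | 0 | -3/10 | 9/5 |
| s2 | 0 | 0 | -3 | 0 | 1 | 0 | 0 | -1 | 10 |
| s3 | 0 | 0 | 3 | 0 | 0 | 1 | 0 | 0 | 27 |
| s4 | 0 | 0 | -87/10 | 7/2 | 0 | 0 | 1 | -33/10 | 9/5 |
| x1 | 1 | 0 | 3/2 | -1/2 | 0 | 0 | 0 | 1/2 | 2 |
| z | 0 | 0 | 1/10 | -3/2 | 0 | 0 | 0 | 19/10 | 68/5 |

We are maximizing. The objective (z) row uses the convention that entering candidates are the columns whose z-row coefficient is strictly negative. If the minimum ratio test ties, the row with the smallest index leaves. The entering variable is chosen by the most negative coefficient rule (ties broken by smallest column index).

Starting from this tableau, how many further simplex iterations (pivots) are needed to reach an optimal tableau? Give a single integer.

pivot: s1 in, s4 out → z = 503/35
pivot: x3 in, x2 out → z = 469/19
pivot: s4 in, x1 out → z = 57/2
No improving column remains; optimal.

3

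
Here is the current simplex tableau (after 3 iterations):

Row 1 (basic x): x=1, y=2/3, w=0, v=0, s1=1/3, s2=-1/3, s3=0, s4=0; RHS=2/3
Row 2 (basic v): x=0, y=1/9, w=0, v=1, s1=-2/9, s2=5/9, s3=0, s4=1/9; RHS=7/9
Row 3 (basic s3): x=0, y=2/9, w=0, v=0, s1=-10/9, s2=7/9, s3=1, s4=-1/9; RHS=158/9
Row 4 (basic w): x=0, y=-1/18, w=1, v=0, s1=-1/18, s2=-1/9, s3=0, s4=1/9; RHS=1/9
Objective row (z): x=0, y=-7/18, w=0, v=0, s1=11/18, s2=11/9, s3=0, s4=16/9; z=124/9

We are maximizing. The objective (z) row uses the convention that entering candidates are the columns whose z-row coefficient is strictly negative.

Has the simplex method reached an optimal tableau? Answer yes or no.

no

Column y has objective-row coefficient -7/18, which is negative; an improving pivot exists, so not yet optimal.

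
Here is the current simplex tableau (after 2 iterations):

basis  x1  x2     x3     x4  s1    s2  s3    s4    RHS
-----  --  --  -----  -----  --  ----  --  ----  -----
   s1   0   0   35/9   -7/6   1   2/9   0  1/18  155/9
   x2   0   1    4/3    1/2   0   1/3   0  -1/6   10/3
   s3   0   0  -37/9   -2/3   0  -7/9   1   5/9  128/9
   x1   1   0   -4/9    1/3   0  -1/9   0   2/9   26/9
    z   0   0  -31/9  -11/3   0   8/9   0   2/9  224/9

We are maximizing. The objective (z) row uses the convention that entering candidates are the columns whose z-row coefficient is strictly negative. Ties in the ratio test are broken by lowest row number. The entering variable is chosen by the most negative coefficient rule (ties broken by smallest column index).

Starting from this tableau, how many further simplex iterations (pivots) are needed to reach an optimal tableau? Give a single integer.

pivot: x4 in, x2 out → z = 148/3
pivot: s4 in, x1 out → z = 154/3
No improving column remains; optimal.

2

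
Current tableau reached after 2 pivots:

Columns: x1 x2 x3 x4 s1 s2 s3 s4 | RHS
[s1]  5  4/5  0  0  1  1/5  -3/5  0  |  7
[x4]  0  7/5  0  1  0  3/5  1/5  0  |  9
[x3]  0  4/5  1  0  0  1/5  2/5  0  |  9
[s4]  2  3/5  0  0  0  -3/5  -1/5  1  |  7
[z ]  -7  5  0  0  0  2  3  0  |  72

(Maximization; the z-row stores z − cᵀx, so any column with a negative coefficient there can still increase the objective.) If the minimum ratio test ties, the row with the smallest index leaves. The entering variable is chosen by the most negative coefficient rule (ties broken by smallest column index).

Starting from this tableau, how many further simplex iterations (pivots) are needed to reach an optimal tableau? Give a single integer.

pivot: x1 in, s1 out → z = 409/5
No improving column remains; optimal.

1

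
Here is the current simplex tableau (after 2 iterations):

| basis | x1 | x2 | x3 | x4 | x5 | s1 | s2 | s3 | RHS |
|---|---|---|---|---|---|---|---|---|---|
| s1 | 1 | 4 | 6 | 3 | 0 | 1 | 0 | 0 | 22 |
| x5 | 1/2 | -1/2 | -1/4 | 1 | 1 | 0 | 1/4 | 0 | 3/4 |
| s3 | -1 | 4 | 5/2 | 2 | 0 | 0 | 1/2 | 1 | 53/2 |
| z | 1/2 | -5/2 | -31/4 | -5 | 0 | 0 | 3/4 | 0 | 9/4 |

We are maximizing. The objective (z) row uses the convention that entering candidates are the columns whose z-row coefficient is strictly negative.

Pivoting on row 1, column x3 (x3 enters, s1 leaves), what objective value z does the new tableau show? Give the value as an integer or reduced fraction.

Minimum ratio for x3: 22/6 = 11/3.
z changes by −(z-row coeff of x3)·ratio = −(-31/4)·(11/3) = 341/12.
New z = 9/4 + (341/12) = 92/3.

92/3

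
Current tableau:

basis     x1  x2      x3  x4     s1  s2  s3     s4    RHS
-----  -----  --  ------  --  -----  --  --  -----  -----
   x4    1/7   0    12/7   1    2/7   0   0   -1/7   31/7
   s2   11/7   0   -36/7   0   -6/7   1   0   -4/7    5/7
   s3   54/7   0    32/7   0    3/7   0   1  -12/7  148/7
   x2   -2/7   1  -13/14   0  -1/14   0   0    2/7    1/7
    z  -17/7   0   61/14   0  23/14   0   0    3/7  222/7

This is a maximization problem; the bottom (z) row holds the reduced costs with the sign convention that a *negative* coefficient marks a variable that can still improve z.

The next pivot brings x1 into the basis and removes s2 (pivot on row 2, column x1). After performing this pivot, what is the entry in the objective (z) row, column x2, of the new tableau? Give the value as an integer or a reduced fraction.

0

Pivot element is row 2, column x1: 11/7.
Normalize row 2: new (row 2, x2) = 0/(11/7) = 0.
z-row ← z-row − (-17/7)·(new row 2): 0 − (-17/7)·0 = 0.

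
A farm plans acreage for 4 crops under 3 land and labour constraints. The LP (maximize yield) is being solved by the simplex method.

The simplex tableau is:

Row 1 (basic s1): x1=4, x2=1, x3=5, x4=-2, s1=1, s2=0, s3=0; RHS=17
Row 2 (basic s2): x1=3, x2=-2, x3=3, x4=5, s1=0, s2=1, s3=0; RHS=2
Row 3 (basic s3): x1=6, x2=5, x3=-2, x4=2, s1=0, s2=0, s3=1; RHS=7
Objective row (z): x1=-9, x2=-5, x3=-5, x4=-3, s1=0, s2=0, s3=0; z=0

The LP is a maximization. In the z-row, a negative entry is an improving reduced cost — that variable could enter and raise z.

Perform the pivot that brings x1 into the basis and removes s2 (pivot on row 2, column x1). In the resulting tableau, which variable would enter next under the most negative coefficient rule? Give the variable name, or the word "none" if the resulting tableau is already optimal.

x2

Pivot element 3. New z-row = old z-row − (-9)·(row 2/3).
Updated z-row coefficients: x1: 0, x2: -11, x3: 4, x4: 12, s1: 0, s2: 3, s3: 0.
The most negative is -11 in column x2, so x2 would enter next.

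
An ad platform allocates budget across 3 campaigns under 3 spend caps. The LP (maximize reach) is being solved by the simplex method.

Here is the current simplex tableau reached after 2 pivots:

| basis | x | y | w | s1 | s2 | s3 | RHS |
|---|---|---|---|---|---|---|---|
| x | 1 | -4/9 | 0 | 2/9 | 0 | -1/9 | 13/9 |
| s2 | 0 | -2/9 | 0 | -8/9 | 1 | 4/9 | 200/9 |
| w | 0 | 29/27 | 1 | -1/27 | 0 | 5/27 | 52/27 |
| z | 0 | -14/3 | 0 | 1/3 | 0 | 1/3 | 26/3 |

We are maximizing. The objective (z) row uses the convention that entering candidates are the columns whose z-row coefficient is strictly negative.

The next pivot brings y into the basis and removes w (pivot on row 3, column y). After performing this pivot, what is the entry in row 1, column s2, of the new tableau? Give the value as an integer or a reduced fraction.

0

Pivot element is row 3, column y: 29/27.
Normalize row 3: new (row 3, s2) = 0/(29/27) = 0.
row 1 ← row 1 − (-4/9)·(new row 3): 0 − (-4/9)·0 = 0.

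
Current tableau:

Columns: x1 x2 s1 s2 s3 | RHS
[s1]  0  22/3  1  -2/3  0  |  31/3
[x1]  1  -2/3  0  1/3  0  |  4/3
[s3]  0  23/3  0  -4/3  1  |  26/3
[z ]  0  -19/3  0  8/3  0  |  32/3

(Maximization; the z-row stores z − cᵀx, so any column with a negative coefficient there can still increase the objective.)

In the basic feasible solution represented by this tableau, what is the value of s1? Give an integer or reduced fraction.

s1 is basic (row 1); its value is the RHS of that row: 31/3.

31/3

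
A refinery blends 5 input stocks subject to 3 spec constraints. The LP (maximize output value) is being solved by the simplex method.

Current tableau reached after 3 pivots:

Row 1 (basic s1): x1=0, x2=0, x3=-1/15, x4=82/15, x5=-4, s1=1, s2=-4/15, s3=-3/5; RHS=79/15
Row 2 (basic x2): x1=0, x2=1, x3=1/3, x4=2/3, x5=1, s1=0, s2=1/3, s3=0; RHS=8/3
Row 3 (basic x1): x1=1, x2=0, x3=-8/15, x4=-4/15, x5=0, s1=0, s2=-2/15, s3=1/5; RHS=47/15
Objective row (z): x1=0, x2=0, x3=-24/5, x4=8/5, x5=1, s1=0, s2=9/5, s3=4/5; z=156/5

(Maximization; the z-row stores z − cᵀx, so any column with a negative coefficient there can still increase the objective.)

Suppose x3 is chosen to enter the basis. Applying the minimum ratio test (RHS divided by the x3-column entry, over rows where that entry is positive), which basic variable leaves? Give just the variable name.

Ratios: row 1 (s1): entry -1/15 ≤ 0, skip; row 2 (x2): (8/3)/(1/3) = 8; row 3 (x1): entry -8/15 ≤ 0, skip.
Minimum ratio 8 is in the x2 row, so x2 leaves.

x2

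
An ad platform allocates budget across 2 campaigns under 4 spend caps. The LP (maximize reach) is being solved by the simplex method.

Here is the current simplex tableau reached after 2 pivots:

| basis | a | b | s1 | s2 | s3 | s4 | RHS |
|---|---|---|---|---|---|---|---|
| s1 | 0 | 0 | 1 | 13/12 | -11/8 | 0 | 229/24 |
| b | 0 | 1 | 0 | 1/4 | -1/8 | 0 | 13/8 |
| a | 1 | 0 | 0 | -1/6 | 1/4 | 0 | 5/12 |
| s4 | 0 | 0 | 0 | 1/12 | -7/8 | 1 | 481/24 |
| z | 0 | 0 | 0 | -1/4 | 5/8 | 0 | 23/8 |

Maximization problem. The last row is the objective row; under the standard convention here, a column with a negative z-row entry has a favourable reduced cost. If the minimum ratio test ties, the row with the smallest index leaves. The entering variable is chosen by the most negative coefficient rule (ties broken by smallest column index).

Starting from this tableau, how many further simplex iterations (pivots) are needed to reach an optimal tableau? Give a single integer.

pivot: s2 in, b out → z = 9/2
No improving column remains; optimal.

1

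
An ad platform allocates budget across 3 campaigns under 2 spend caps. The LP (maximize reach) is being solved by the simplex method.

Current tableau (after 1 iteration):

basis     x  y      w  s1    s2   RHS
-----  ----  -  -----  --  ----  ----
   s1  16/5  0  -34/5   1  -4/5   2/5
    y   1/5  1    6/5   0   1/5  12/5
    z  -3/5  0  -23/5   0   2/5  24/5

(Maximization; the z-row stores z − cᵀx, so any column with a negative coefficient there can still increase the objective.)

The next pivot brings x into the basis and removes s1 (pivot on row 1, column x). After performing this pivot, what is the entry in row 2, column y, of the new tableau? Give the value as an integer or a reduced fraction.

1

Pivot element is row 1, column x: 16/5.
Normalize row 1: new (row 1, y) = 0/(16/5) = 0.
row 2 ← row 2 − (1/5)·(new row 1): 1 − (1/5)·0 = 1.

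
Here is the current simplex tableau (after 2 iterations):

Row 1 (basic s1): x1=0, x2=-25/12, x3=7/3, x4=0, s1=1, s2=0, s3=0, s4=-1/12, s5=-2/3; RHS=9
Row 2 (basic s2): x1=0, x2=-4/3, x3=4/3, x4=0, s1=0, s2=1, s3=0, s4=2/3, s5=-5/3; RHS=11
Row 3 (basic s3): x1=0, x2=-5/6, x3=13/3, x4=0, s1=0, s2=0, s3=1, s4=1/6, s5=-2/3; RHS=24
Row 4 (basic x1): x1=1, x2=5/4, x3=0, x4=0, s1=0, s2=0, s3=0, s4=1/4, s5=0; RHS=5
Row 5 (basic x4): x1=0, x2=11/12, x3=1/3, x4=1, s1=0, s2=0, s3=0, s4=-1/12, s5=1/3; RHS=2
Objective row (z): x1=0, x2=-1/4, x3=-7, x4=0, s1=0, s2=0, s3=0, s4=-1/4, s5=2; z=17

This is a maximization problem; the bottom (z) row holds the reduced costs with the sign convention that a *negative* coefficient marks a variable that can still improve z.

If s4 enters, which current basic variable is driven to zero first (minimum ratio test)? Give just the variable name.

Ratios: row 1 (s1): entry -1/12 ≤ 0, skip; row 2 (s2): 11/(2/3) = 33/2; row 3 (s3): 24/(1/6) = 144; row 4 (x1): 5/(1/4) = 20; row 5 (x4): entry -1/12 ≤ 0, skip.
Minimum ratio 33/2 is in the s2 row, so s2 leaves.

s2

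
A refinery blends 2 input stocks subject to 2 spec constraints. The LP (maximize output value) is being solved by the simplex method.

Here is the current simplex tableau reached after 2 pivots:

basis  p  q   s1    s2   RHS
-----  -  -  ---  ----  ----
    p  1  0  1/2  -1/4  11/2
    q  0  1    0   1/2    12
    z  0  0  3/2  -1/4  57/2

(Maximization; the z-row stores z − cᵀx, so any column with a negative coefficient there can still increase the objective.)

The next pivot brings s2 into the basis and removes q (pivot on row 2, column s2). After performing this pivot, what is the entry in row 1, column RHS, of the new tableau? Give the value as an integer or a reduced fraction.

Pivot element is row 2, column s2: 1/2.
Normalize row 2: new (row 2, RHS) = 12/(1/2) = 24.
row 1 ← row 1 − (-1/4)·(new row 2): 11/2 − (-1/4)·24 = 23/2.

23/2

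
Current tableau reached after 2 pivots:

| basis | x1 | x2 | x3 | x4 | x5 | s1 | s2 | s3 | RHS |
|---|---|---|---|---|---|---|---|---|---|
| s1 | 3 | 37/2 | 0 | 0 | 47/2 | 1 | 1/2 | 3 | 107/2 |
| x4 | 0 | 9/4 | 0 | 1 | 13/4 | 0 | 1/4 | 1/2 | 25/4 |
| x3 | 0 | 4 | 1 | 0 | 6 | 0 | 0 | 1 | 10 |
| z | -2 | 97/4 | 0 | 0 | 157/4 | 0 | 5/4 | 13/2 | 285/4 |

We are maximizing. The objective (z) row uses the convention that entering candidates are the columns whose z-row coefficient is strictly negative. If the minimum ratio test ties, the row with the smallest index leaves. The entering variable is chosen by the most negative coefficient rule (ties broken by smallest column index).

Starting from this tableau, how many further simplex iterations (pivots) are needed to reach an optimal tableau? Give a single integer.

pivot: x1 in, s1 out → z = 1283/12
No improving column remains; optimal.

1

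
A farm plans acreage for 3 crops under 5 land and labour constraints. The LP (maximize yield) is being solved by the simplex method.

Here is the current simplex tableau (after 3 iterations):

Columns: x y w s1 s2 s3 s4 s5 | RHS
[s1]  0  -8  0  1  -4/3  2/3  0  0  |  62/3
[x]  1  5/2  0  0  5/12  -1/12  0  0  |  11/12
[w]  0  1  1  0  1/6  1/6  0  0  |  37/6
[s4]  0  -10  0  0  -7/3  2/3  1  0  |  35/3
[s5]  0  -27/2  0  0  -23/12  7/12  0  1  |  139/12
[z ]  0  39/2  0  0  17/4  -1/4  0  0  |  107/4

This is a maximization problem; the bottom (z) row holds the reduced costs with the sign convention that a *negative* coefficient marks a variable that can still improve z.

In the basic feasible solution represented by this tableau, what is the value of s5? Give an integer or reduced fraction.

s5 is basic (row 5); its value is the RHS of that row: 139/12.

139/12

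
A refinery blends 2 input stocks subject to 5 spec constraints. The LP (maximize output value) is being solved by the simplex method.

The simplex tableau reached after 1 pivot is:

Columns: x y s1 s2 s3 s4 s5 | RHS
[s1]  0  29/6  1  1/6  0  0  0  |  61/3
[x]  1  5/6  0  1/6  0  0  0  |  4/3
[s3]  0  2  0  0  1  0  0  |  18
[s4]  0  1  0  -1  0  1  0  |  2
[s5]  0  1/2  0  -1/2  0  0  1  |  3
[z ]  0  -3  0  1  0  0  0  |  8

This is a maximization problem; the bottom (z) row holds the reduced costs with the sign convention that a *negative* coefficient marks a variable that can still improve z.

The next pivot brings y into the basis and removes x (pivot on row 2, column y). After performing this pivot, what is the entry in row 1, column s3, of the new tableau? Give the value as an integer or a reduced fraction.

0

Pivot element is row 2, column y: 5/6.
Normalize row 2: new (row 2, s3) = 0/(5/6) = 0.
row 1 ← row 1 − (29/6)·(new row 2): 0 − (29/6)·0 = 0.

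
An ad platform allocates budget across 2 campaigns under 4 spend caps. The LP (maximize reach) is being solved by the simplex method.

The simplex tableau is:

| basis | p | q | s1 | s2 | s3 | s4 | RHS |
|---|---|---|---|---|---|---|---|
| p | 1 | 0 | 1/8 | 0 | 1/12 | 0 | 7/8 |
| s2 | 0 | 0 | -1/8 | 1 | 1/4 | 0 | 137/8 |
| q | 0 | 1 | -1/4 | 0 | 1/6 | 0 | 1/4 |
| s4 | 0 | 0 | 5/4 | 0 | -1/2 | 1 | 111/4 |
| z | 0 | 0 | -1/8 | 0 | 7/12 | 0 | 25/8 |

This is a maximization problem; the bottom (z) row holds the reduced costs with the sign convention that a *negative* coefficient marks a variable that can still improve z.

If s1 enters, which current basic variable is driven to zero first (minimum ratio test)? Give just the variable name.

Ratios: row 1 (p): (7/8)/(1/8) = 7; row 2 (s2): entry -1/8 ≤ 0, skip; row 3 (q): entry -1/4 ≤ 0, skip; row 4 (s4): (111/4)/(5/4) = 111/5.
Minimum ratio 7 is in the p row, so p leaves.

p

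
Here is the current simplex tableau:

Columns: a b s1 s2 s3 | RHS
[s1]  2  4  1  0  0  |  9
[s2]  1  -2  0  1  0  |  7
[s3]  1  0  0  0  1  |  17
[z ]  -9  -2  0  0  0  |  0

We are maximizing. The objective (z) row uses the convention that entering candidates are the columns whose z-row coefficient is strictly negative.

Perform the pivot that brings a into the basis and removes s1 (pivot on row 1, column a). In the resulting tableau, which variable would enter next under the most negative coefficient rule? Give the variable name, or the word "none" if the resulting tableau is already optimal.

none

Pivot element 2. New z-row = old z-row − (-9)·(row 1/2).
Updated z-row coefficients: a: 0, b: 16, s1: 9/2, s2: 0, s3: 0.
No coefficient is strictly negative; the tableau after this pivot is optimal.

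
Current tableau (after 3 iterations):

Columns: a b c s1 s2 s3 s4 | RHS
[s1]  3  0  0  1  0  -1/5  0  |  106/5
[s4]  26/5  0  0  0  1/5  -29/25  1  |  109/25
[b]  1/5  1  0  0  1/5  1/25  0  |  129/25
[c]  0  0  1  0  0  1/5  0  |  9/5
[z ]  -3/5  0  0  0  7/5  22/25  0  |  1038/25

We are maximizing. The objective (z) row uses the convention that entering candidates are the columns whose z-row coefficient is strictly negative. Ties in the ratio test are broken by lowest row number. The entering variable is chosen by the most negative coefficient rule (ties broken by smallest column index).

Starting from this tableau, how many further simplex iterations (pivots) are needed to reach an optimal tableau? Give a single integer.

pivot: a in, s4 out → z = 5463/130
No improving column remains; optimal.

1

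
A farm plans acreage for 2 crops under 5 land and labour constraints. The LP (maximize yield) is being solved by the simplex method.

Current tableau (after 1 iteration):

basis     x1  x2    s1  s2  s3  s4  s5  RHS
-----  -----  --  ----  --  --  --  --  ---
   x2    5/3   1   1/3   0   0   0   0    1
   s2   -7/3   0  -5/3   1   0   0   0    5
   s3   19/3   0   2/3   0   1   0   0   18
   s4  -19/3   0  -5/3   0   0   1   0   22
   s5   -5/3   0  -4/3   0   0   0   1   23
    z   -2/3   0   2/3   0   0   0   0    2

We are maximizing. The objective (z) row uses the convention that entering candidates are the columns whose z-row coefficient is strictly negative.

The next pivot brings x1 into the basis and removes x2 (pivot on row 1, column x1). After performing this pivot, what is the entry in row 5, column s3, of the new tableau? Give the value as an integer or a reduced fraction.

Pivot element is row 1, column x1: 5/3.
Normalize row 1: new (row 1, s3) = 0/(5/3) = 0.
row 5 ← row 5 − (-5/3)·(new row 1): 0 − (-5/3)·0 = 0.

0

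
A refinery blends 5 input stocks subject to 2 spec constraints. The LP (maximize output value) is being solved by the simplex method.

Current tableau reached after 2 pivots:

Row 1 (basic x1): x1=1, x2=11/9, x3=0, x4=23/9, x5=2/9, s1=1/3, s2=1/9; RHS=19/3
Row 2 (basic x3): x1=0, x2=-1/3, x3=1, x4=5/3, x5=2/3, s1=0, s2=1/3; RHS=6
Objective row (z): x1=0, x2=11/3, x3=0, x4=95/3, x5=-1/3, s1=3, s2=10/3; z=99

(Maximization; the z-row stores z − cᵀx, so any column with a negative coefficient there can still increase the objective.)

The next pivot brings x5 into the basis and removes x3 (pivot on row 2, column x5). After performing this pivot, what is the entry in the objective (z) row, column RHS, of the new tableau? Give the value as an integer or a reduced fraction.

Pivot element is row 2, column x5: 2/3.
Normalize row 2: new (row 2, RHS) = 6/(2/3) = 9.
z-row ← z-row − (-1/3)·(new row 2): 99 − (-1/3)·9 = 102.

102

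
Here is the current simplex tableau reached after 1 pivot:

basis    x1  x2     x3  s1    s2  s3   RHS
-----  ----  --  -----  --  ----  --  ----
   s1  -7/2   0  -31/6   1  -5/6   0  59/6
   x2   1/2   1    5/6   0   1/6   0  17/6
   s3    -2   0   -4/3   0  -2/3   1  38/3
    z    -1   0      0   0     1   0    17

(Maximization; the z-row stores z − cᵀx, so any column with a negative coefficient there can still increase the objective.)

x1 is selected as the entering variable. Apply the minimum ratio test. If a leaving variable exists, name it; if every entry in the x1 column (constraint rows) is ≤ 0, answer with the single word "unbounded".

x2

Ratios: row 1 (s1): entry -7/2 ≤ 0, skip; row 2 (x2): (17/6)/(1/2) = 17/3; row 3 (s3): entry -2 ≤ 0, skip.
Minimum ratio is in the x2 row, so x2 leaves.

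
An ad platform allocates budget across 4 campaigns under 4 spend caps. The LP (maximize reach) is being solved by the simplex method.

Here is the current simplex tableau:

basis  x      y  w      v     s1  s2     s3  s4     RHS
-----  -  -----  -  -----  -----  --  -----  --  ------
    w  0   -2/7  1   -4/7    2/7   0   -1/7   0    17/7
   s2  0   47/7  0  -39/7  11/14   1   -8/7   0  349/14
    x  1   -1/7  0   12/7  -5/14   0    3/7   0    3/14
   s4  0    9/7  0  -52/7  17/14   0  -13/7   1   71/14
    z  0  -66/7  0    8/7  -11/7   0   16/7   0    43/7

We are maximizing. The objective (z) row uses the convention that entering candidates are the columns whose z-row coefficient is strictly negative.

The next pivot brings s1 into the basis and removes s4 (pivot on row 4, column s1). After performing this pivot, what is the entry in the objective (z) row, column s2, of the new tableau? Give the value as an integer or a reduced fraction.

Pivot element is row 4, column s1: 17/14.
Normalize row 4: new (row 4, s2) = 0/(17/14) = 0.
z-row ← z-row − (-11/7)·(new row 4): 0 − (-11/7)·0 = 0.

0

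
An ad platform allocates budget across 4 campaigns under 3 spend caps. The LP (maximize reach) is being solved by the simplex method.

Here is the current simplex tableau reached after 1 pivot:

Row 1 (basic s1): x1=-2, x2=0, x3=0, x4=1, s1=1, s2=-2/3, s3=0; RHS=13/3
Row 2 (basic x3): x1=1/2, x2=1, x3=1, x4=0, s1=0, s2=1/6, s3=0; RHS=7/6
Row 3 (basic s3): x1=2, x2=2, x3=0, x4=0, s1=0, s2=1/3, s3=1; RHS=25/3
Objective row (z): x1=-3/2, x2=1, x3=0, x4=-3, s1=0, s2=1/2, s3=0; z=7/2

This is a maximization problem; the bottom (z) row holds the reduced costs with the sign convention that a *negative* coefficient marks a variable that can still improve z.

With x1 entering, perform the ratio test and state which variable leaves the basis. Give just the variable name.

x3

Ratios: row 1 (s1): entry -2 ≤ 0, skip; row 2 (x3): (7/6)/(1/2) = 7/3; row 3 (s3): (25/3)/2 = 25/6.
Minimum ratio 7/3 is in the x3 row, so x3 leaves.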